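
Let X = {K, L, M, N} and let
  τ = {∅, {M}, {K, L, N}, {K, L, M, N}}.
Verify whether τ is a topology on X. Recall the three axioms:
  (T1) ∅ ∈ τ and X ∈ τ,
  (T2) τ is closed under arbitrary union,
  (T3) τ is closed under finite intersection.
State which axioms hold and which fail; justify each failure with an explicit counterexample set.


τ IS a topology on X.

Axiom (T1): ∅ ∈ τ? Yes; X ∈ τ? Yes.
Axiom (T2/T3): check pairwise unions and intersections of members of τ.
All pairwise intersections and unions checked — each lies in τ. Therefore τ satisfies (T1), (T2), (T3): it IS a topology on X.


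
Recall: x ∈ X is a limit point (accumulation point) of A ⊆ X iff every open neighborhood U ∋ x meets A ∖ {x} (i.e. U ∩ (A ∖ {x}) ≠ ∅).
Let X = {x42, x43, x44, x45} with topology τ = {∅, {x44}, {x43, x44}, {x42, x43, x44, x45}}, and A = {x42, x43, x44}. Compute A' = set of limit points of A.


A' = {x42, x43, x45}

For each x ∈ X, list the open sets U ∈ τ with x ∈ U, then check whether U ∩ (A ∖ {x}) ≠ ∅ for every such U.
  x = x42: opens ∋ x are {x42, x43, x44, x45}; each meets A ∖ {x42}, so x IS a limit point.
  x = x43: opens ∋ x are {x43, x44}, {x42, x43, x44, x45}; each meets A ∖ {x43}, so x IS a limit point.
  x = x44: open {x44} ∋ x has {x44} ∩ (A ∖ {x44}) = ∅, so x is NOT a limit point.
  x = x45: opens ∋ x are {x42, x43, x44, x45}; each meets A ∖ {x45}, so x IS a limit point.
Collecting: A' = {x42, x43, x45}.


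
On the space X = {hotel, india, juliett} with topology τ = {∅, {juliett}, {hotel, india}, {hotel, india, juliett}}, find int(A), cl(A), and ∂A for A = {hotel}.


int(A) = ∅, cl(A) = {hotel, india}, ∂A = {hotel, india}.

Closed sets in (X, τ) are complements of opens:
  closed(X, τ) = {∅, {juliett}, {hotel, india}, {hotel, india, juliett}}.
int(A) = ⋃ {U ∈ τ : U ⊆ A}. Opens contained in A: ∅.
Taking the union of these: int(A) = ∅.
cl(A) = ⋂ {C closed : A ⊆ C}. Closed sets containing A: {hotel, india}, {hotel, india, juliett}.
Intersecting these: cl(A) = {hotel, india}.
∂A = cl(A) ∖ int(A) = {hotel, india} ∖ ∅ = {hotel, india}.


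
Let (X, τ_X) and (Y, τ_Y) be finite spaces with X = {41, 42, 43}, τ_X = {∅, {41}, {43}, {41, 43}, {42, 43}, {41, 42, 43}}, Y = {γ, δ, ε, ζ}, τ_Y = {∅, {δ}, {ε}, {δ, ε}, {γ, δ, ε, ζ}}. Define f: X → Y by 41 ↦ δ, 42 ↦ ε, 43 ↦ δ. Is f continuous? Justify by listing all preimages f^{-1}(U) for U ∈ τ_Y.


f is NOT continuous.

Compute f^{-1}(U) for each U ∈ τ_Y:
  U = ∅: f^{-1}(U) = ∅ ∈ τ_X ✓.
  U = {δ}: f^{-1}(U) = {41, 43} ∈ τ_X ✓.
  U = {ε}: f^{-1}(U) = {42} ∉ τ_X ✗.
  U = {δ, ε}: f^{-1}(U) = {41, 42, 43} ∈ τ_X ✓.
  U = {γ, δ, ε, ζ}: f^{-1}(U) = {41, 42, 43} ∈ τ_X ✓.
Found U = {ε} with f^{-1}(U) = {42} not in τ_X. Therefore f is NOT continuous.


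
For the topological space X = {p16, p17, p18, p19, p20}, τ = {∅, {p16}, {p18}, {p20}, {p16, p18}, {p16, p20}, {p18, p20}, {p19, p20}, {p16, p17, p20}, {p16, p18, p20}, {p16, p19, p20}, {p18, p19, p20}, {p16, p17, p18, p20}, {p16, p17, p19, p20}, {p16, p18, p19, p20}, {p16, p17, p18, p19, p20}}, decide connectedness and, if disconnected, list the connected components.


(X, τ) is disconnected; components = [{p18}, {p16, p17, p19, p20}].

Find clopen sets (U ∈ τ with X ∖ U ∈ τ):
  U = ∅, X ∖ U = {p16, p17, p18, p19, p20} — both open, so U is clopen.
  U = {p18}, X ∖ U = {p16, p17, p19, p20} — both open, so U is clopen.
  U = {p16, p17, p19, p20}, X ∖ U = {p18} — both open, so U is clopen.
  U = {p16, p17, p18, p19, p20}, X ∖ U = ∅ — both open, so U is clopen.
Nontrivial clopen(s) exist: e.g. {p18}. So (X, τ) is disconnected.
Compute connected components by grouping points that agree on all clopens:
  component: {p18}
  component: {p16, p17, p19, p20}


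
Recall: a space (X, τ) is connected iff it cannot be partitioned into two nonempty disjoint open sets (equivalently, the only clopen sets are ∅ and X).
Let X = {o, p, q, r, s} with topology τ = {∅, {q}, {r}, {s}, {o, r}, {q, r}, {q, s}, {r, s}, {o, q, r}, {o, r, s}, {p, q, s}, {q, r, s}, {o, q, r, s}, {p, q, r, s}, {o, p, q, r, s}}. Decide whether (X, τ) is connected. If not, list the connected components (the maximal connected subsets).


(X, τ) is disconnected; components = [{o, r}, {p, q, s}].

Find clopen sets (U ∈ τ with X ∖ U ∈ τ):
  U = ∅, X ∖ U = {o, p, q, r, s} — both open, so U is clopen.
  U = {o, r}, X ∖ U = {p, q, s} — both open, so U is clopen.
  U = {p, q, s}, X ∖ U = {o, r} — both open, so U is clopen.
  U = {o, p, q, r, s}, X ∖ U = ∅ — both open, so U is clopen.
Nontrivial clopen(s) exist: e.g. {p, q, s}. So (X, τ) is disconnected.
Compute connected components by grouping points that agree on all clopens:
  component: {o, r}
  component: {p, q, s}


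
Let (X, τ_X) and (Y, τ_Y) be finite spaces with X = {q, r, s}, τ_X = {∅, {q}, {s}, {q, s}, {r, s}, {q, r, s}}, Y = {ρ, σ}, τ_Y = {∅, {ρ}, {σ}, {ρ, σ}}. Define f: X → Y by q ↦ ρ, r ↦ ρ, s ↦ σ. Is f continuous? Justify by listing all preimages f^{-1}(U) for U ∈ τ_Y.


f is NOT continuous.

Compute f^{-1}(U) for each U ∈ τ_Y:
  U = ∅: f^{-1}(U) = ∅ ∈ τ_X ✓.
  U = {ρ}: f^{-1}(U) = {q, r} ∉ τ_X ✗.
  U = {σ}: f^{-1}(U) = {s} ∈ τ_X ✓.
  U = {ρ, σ}: f^{-1}(U) = {q, r, s} ∈ τ_X ✓.
Found U = {ρ} with f^{-1}(U) = {q, r} not in τ_X. Therefore f is NOT continuous.


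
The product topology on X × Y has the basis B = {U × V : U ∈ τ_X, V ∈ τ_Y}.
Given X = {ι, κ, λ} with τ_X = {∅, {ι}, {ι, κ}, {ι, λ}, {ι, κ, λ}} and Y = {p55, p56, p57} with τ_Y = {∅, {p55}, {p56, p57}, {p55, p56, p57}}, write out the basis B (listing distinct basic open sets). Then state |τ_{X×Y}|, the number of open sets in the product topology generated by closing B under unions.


Basis B = {∅ × ∅, {ι} × {p55}, {ι, κ} × {p55}, {ι, λ} × {p55}, {ι} × {p56, p57}, {ι} × {p55, p56, p57}, {ι, κ, λ} × {p55}, {ι, κ} × {p56, p57}, {ι, λ} × {p56, p57}, {ι, κ} × {p55, p56, p57}, {ι, λ} × {p55, p56, p57}, {ι, κ, λ} × {p56, p57}, {ι, κ, λ} × {p55, p56, p57}}; |τ_{X×Y}| = 25.

Enumerate products U × V with U ∈ τ_X, V ∈ τ_Y (deduplicated):
  ∅ × ∅ = {} (∅)
  {ι} × {p55} = {(ι,p55)}
  {ι, κ} × {p55} = {(ι,p55), (κ,p55)}
  {ι, λ} × {p55} = {(ι,p55), (λ,p55)}
  {ι} × {p56, p57} = {(ι,p56), (ι,p57)}
  {ι} × {p55, p56, p57} = {(ι,p55), (ι,p56), (ι,p57)}
  {ι, κ, λ} × {p55} = {(ι,p55), (κ,p55), (λ,p55)}
  {ι, κ} × {p56, p57} = {(ι,p56), (ι,p57), (κ,p56), (κ,p57)}
  {ι, λ} × {p56, p57} = {(ι,p56), (ι,p57), (λ,p56), (λ,p57)}
  {ι, κ} × {p55, p56, p57} = {(ι,p55), (ι,p56), (ι,p57), (κ,p55), (κ,p56), (κ,p57)}
  {ι, λ} × {p55, p56, p57} = {(ι,p55), (ι,p56), (ι,p57), (λ,p55), (λ,p56), (λ,p57)}
  {ι, κ, λ} × {p56, p57} = {(ι,p56), (ι,p57), (κ,p56), (κ,p57), (λ,p56), (λ,p57)}
  {ι, κ, λ} × {p55, p56, p57} = {(ι,p55), (ι,p56), (ι,p57), (κ,p55), (κ,p56), (κ,p57), (λ,p55), (λ,p56), (λ,p57)}
These 13 distinct sets form the basis B.
Close under arbitrary unions to get τ_{X×Y}; counting gives |τ_{X×Y}| = 25.


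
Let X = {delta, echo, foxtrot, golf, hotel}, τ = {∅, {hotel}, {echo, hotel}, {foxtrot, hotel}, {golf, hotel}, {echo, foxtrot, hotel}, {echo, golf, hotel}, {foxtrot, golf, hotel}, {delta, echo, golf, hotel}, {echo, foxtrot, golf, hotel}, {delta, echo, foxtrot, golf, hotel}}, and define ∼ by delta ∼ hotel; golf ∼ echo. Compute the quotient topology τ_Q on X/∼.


X/∼ = {[delta=hotel], [echo=golf], [foxtrot]}; |τ_Q| = 3.

Equivalence classes: [delta=hotel], [echo=golf], [foxtrot].
Quotient map π: X → X/∼ sends delta ↦ [delta=hotel], echo ↦ [echo=golf], foxtrot ↦ [foxtrot], golf ↦ [echo=golf], hotel ↦ [delta=hotel].
For each subset V ⊆ X/∼, compute π^{-1}(V) ⊆ X and check whether π^{-1}(V) ∈ τ. V is open in τ_Q iff π^{-1}(V) ∈ τ.
  V = {}: π^{-1}(V) = ∅ ∈ τ ✓.
  V = {[delta=hotel]}: π^{-1}(V) = {delta, hotel} ∉ τ ✗.
  V = {[echo=golf]}: π^{-1}(V) = {echo, golf} ∉ τ ✗.
  V = {[delta=hotel], [echo=golf]}: π^{-1}(V) = {delta, echo, golf, hotel} ∈ τ ✓.
  V = {[foxtrot]}: π^{-1}(V) = {foxtrot} ∉ τ ✗.
  V = {[delta=hotel], [foxtrot]}: π^{-1}(V) = {delta, foxtrot, hotel} ∉ τ ✗.
  V = {[echo=golf], [foxtrot]}: π^{-1}(V) = {echo, foxtrot, golf} ∉ τ ✗.
  V = {[delta=hotel], [echo=golf], [foxtrot]}: π^{-1}(V) = {delta, echo, foxtrot, golf, hotel} ∈ τ ✓.
Open sets in the quotient: τ_Q = {{}, {[delta=hotel], [echo=golf]}, {[delta=hotel], [echo=golf], [foxtrot]}} (3 elements).


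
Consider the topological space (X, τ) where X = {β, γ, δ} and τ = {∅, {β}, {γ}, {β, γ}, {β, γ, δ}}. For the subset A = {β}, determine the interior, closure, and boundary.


int(A) = {β}, cl(A) = {β, δ}, ∂A = {δ}.

Closed sets in (X, τ) are complements of opens:
  closed(X, τ) = {∅, {δ}, {β, δ}, {γ, δ}, {β, γ, δ}}.
int(A) = ⋃ {U ∈ τ : U ⊆ A}. Opens contained in A: ∅, {β}.
Taking the union of these: int(A) = {β}.
cl(A) = ⋂ {C closed : A ⊆ C}. Closed sets containing A: {β, δ}, {β, γ, δ}.
Intersecting these: cl(A) = {β, δ}.
∂A = cl(A) ∖ int(A) = {β, δ} ∖ {β} = {δ}.


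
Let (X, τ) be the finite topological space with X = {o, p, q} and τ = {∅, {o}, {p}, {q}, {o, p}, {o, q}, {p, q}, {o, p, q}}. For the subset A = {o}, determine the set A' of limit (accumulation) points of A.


A' = ∅

For each x ∈ X, list the open sets U ∈ τ with x ∈ U, then check whether U ∩ (A ∖ {x}) ≠ ∅ for every such U.
  x = o: open {o} ∋ x has {o} ∩ (A ∖ {o}) = ∅, so x is NOT a limit point.
  x = p: open {p} ∋ x has {p} ∩ (A ∖ {p}) = ∅, so x is NOT a limit point.
  x = q: open {q} ∋ x has {q} ∩ (A ∖ {q}) = ∅, so x is NOT a limit point.
Collecting: A' = ∅.


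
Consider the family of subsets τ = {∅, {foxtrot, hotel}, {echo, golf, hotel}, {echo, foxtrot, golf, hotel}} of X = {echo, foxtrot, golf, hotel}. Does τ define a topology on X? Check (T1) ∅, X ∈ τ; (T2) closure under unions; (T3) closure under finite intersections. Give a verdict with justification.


τ is NOT a topology on X.

Axiom (T1): ∅ ∈ τ? Yes; X ∈ τ? Yes.
Axiom (T2/T3): check pairwise unions and intersections of members of τ.
Counterexample for (T3): {foxtrot, hotel} ∩ {echo, golf, hotel} = {hotel} ∉ τ. Therefore τ is NOT a topology.


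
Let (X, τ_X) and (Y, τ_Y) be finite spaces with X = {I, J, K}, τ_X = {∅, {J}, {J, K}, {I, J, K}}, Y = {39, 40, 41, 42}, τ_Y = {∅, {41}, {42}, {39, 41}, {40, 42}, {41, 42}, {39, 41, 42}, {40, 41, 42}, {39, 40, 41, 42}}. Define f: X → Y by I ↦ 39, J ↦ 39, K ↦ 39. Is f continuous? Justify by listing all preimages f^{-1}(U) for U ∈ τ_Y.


f IS continuous.

Compute f^{-1}(U) for each U ∈ τ_Y:
  U = ∅: f^{-1}(U) = ∅ ∈ τ_X ✓.
  U = {41}: f^{-1}(U) = ∅ ∈ τ_X ✓.
  U = {42}: f^{-1}(U) = ∅ ∈ τ_X ✓.
  U = {39, 41}: f^{-1}(U) = {I, J, K} ∈ τ_X ✓.
  U = {40, 42}: f^{-1}(U) = ∅ ∈ τ_X ✓.
  U = {41, 42}: f^{-1}(U) = ∅ ∈ τ_X ✓.
  U = {39, 41, 42}: f^{-1}(U) = {I, J, K} ∈ τ_X ✓.
  U = {40, 41, 42}: f^{-1}(U) = ∅ ∈ τ_X ✓.
  U = {39, 40, 41, 42}: f^{-1}(U) = {I, J, K} ∈ τ_X ✓.
Every preimage lies in τ_X, so f IS continuous.


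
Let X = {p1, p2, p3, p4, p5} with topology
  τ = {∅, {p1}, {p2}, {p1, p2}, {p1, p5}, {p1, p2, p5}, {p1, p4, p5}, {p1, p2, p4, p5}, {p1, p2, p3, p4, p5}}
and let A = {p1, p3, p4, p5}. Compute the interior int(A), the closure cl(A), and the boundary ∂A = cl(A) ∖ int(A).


int(A) = {p1, p4, p5}, cl(A) = {p1, p3, p4, p5}, ∂A = {p3}.

Closed sets in (X, τ) are complements of opens:
  closed(X, τ) = {∅, {p3}, {p2, p3}, {p3, p4}, {p2, p3, p4}, {p3, p4, p5}, {p1, p3, p4, p5}, {p2, p3, p4, p5}, {p1, p2, p3, p4, p5}}.
int(A) = ⋃ {U ∈ τ : U ⊆ A}. Opens contained in A: ∅, {p1}, {p1, p5}, {p1, p4, p5}.
Taking the union of these: int(A) = {p1, p4, p5}.
cl(A) = ⋂ {C closed : A ⊆ C}. Closed sets containing A: {p1, p3, p4, p5}, {p1, p2, p3, p4, p5}.
Intersecting these: cl(A) = {p1, p3, p4, p5}.
∂A = cl(A) ∖ int(A) = {p1, p3, p4, p5} ∖ {p1, p4, p5} = {p3}.


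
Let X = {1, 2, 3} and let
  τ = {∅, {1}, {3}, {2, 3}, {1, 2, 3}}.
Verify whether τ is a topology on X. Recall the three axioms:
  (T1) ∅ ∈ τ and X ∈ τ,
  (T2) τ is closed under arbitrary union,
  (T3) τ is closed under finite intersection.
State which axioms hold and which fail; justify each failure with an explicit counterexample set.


τ is NOT a topology on X.

Axiom (T1): ∅ ∈ τ? Yes; X ∈ τ? Yes.
Axiom (T2/T3): check pairwise unions and intersections of members of τ.
Counterexample for (T2): {1} ∪ {3} = {1, 3} ∉ τ. Therefore τ is NOT a topology.


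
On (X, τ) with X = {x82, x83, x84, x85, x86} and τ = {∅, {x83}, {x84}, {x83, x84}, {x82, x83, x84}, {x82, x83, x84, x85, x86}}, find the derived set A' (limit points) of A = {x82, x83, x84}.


A' = {x82, x85, x86}

For each x ∈ X, list the open sets U ∈ τ with x ∈ U, then check whether U ∩ (A ∖ {x}) ≠ ∅ for every such U.
  x = x82: opens ∋ x are {x82, x83, x84}, {x82, x83, x84, x85, x86}; each meets A ∖ {x82}, so x IS a limit point.
  x = x83: open {x83} ∋ x has {x83} ∩ (A ∖ {x83}) = ∅, so x is NOT a limit point.
  x = x84: open {x84} ∋ x has {x84} ∩ (A ∖ {x84}) = ∅, so x is NOT a limit point.
  x = x85: opens ∋ x are {x82, x83, x84, x85, x86}; each meets A ∖ {x85}, so x IS a limit point.
  x = x86: opens ∋ x are {x82, x83, x84, x85, x86}; each meets A ∖ {x86}, so x IS a limit point.
Collecting: A' = {x82, x85, x86}.


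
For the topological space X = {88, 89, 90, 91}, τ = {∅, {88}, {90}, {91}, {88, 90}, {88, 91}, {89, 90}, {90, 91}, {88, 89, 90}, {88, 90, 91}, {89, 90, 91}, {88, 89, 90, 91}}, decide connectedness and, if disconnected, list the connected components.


(X, τ) is disconnected; components = [{88}, {91}, {89, 90}].

Find clopen sets (U ∈ τ with X ∖ U ∈ τ):
  U = ∅, X ∖ U = {88, 89, 90, 91} — both open, so U is clopen.
  U = {88}, X ∖ U = {89, 90, 91} — both open, so U is clopen.
  U = {91}, X ∖ U = {88, 89, 90} — both open, so U is clopen.
  U = {88, 91}, X ∖ U = {89, 90} — both open, so U is clopen.
  U = {89, 90}, X ∖ U = {88, 91} — both open, so U is clopen.
  U = {88, 89, 90}, X ∖ U = {91} — both open, so U is clopen.
  U = {89, 90, 91}, X ∖ U = {88} — both open, so U is clopen.
  U = {88, 89, 90, 91}, X ∖ U = ∅ — both open, so U is clopen.
Nontrivial clopen(s) exist: e.g. {91}. So (X, τ) is disconnected.
Compute connected components by grouping points that agree on all clopens:
  component: {88}
  component: {91}
  component: {89, 90}


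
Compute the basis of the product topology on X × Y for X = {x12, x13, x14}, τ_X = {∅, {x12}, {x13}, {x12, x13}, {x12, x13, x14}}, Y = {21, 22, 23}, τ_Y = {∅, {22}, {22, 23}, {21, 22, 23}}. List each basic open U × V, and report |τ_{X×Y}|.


Basis B = {∅ × ∅, {x12} × {22}, {x13} × {22}, {x12} × {22, 23}, {x12, x13} × {22}, {x13} × {22, 23}, {x12} × {21, 22, 23}, {x12, x13, x14} × {22}, {x13} × {21, 22, 23}, {x12, x13} × {22, 23}, {x12, x13} × {21, 22, 23}, {x12, x13, x14} × {22, 23}, {x12, x13, x14} × {21, 22, 23}}; |τ_{X×Y}| = 30.

Enumerate products U × V with U ∈ τ_X, V ∈ τ_Y (deduplicated):
  ∅ × ∅ = {} (∅)
  {x12} × {22} = {(x12,22)}
  {x13} × {22} = {(x13,22)}
  {x12} × {22, 23} = {(x12,22), (x12,23)}
  {x12, x13} × {22} = {(x12,22), (x13,22)}
  {x13} × {22, 23} = {(x13,22), (x13,23)}
  {x12} × {21, 22, 23} = {(x12,21), (x12,22), (x12,23)}
  {x12, x13, x14} × {22} = {(x12,22), (x13,22), (x14,22)}
  {x13} × {21, 22, 23} = {(x13,21), (x13,22), (x13,23)}
  {x12, x13} × {22, 23} = {(x12,22), (x12,23), (x13,22), (x13,23)}
  {x12, x13} × {21, 22, 23} = {(x12,21), (x12,22), (x12,23), (x13,21), (x13,22), (x13,23)}
  {x12, x13, x14} × {22, 23} = {(x12,22), (x12,23), (x13,22), (x13,23), (x14,22), (x14,23)}
  {x12, x13, x14} × {21, 22, 23} = {(x12,21), (x12,22), (x12,23), (x13,21), (x13,22), (x13,23), (x14,21), (x14,22), (x14,23)}
These 13 distinct sets form the basis B.
Close under arbitrary unions to get τ_{X×Y}; counting gives |τ_{X×Y}| = 30.


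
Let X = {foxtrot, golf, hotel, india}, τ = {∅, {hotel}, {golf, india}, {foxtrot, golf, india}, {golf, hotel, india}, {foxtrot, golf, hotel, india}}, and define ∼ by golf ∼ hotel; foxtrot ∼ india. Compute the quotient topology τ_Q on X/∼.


X/∼ = {[foxtrot=india], [golf=hotel]}; |τ_Q| = 2.

Equivalence classes: [foxtrot=india], [golf=hotel].
Quotient map π: X → X/∼ sends foxtrot ↦ [foxtrot=india], golf ↦ [golf=hotel], hotel ↦ [golf=hotel], india ↦ [foxtrot=india].
For each subset V ⊆ X/∼, compute π^{-1}(V) ⊆ X and check whether π^{-1}(V) ∈ τ. V is open in τ_Q iff π^{-1}(V) ∈ τ.
  V = {}: π^{-1}(V) = ∅ ∈ τ ✓.
  V = {[foxtrot=india]}: π^{-1}(V) = {foxtrot, india} ∉ τ ✗.
  V = {[golf=hotel]}: π^{-1}(V) = {golf, hotel} ∉ τ ✗.
  V = {[foxtrot=india], [golf=hotel]}: π^{-1}(V) = {foxtrot, golf, hotel, india} ∈ τ ✓.
Open sets in the quotient: τ_Q = {{}, {[foxtrot=india], [golf=hotel]}} (2 elements).


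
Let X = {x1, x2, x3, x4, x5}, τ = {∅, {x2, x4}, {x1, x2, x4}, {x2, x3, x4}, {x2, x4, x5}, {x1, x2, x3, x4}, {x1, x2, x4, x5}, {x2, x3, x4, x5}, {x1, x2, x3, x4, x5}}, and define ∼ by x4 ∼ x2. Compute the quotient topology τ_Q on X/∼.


X/∼ = {[x1], [x2=x4], [x3], [x5]}; |τ_Q| = 9.

Equivalence classes: [x1], [x2=x4], [x3], [x5].
Quotient map π: X → X/∼ sends x1 ↦ [x1], x2 ↦ [x2=x4], x3 ↦ [x3], x4 ↦ [x2=x4], x5 ↦ [x5].
For each subset V ⊆ X/∼, compute π^{-1}(V) ⊆ X and check whether π^{-1}(V) ∈ τ. V is open in τ_Q iff π^{-1}(V) ∈ τ.
  V = {}: π^{-1}(V) = ∅ ∈ τ ✓.
  V = {[x1]}: π^{-1}(V) = {x1} ∉ τ ✗.
  V = {[x2=x4]}: π^{-1}(V) = {x2, x4} ∈ τ ✓.
  V = {[x1], [x2=x4]}: π^{-1}(V) = {x1, x2, x4} ∈ τ ✓.
  V = {[x3]}: π^{-1}(V) = {x3} ∉ τ ✗.
  V = {[x1], [x3]}: π^{-1}(V) = {x1, x3} ∉ τ ✗.
  V = {[x2=x4], [x3]}: π^{-1}(V) = {x2, x3, x4} ∈ τ ✓.
  V = {[x1], [x2=x4], [x3]}: π^{-1}(V) = {x1, x2, x3, x4} ∈ τ ✓.
  V = {[x5]}: π^{-1}(V) = {x5} ∉ τ ✗.
  V = {[x1], [x5]}: π^{-1}(V) = {x1, x5} ∉ τ ✗.
  V = {[x2=x4], [x5]}: π^{-1}(V) = {x2, x4, x5} ∈ τ ✓.
  V = {[x1], [x2=x4], [x5]}: π^{-1}(V) = {x1, x2, x4, x5} ∈ τ ✓.
  V = {[x3], [x5]}: π^{-1}(V) = {x3, x5} ∉ τ ✗.
  V = {[x1], [x3], [x5]}: π^{-1}(V) = {x1, x3, x5} ∉ τ ✗.
  V = {[x2=x4], [x3], [x5]}: π^{-1}(V) = {x2, x3, x4, x5} ∈ τ ✓.
  V = {[x1], [x2=x4], [x3], [x5]}: π^{-1}(V) = {x1, x2, x3, x4, x5} ∈ τ ✓.
Open sets in the quotient: τ_Q = {{}, {[x2=x4]}, {[x1], [x2=x4]}, {[x2=x4], [x3]}, {[x1], [x2=x4], [x3]}, {[x2=x4], [x5]}, {[x1], [x2=x4], [x5]}, {[x2=x4], [x3], [x5]}, {[x1], [x2=x4], [x3], [x5]}} (9 elements).


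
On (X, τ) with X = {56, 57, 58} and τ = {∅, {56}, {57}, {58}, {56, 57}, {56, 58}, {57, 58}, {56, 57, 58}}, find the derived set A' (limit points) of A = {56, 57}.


A' = ∅

For each x ∈ X, list the open sets U ∈ τ with x ∈ U, then check whether U ∩ (A ∖ {x}) ≠ ∅ for every such U.
  x = 56: open {56} ∋ x has {56} ∩ (A ∖ {56}) = ∅, so x is NOT a limit point.
  x = 57: open {57} ∋ x has {57} ∩ (A ∖ {57}) = ∅, so x is NOT a limit point.
  x = 58: open {58} ∋ x has {58} ∩ (A ∖ {58}) = ∅, so x is NOT a limit point.
Collecting: A' = ∅.


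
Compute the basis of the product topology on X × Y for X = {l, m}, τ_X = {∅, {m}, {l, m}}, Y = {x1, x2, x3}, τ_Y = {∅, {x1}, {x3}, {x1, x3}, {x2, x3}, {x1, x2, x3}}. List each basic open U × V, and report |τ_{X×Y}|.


Basis B = {∅ × ∅, {m} × {x1}, {m} × {x3}, {l, m} × {x1}, {l, m} × {x3}, {m} × {x1, x3}, {m} × {x2, x3}, {m} × {x1, x2, x3}, {l, m} × {x1, x3}, {l, m} × {x2, x3}, {l, m} × {x1, x2, x3}}; |τ_{X×Y}| = 18.

Enumerate products U × V with U ∈ τ_X, V ∈ τ_Y (deduplicated):
  ∅ × ∅ = {} (∅)
  {m} × {x1} = {(m,x1)}
  {m} × {x3} = {(m,x3)}
  {l, m} × {x1} = {(l,x1), (m,x1)}
  {l, m} × {x3} = {(l,x3), (m,x3)}
  {m} × {x1, x3} = {(m,x1), (m,x3)}
  {m} × {x2, x3} = {(m,x2), (m,x3)}
  {m} × {x1, x2, x3} = {(m,x1), (m,x2), (m,x3)}
  {l, m} × {x1, x3} = {(l,x1), (l,x3), (m,x1), (m,x3)}
  {l, m} × {x2, x3} = {(l,x2), (l,x3), (m,x2), (m,x3)}
  {l, m} × {x1, x2, x3} = {(l,x1), (l,x2), (l,x3), (m,x1), (m,x2), (m,x3)}
These 11 distinct sets form the basis B.
Close under arbitrary unions to get τ_{X×Y}; counting gives |τ_{X×Y}| = 18.


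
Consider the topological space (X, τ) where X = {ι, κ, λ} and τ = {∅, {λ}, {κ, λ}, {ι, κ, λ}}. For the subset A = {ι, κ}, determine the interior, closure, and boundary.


int(A) = ∅, cl(A) = {ι, κ}, ∂A = {ι, κ}.

Closed sets in (X, τ) are complements of opens:
  closed(X, τ) = {∅, {ι}, {ι, κ}, {ι, κ, λ}}.
int(A) = ⋃ {U ∈ τ : U ⊆ A}. Opens contained in A: ∅.
Taking the union of these: int(A) = ∅.
cl(A) = ⋂ {C closed : A ⊆ C}. Closed sets containing A: {ι, κ}, {ι, κ, λ}.
Intersecting these: cl(A) = {ι, κ}.
∂A = cl(A) ∖ int(A) = {ι, κ} ∖ ∅ = {ι, κ}.


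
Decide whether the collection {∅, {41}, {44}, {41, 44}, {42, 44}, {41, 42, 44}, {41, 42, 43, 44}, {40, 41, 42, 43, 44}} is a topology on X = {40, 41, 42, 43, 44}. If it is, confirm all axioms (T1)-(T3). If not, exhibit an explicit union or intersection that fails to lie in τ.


τ IS a topology on X.

Axiom (T1): ∅ ∈ τ? Yes; X ∈ τ? Yes.
Axiom (T2/T3): check pairwise unions and intersections of members of τ.
All pairwise intersections and unions checked — each lies in τ. Therefore τ satisfies (T1), (T2), (T3): it IS a topology on X.


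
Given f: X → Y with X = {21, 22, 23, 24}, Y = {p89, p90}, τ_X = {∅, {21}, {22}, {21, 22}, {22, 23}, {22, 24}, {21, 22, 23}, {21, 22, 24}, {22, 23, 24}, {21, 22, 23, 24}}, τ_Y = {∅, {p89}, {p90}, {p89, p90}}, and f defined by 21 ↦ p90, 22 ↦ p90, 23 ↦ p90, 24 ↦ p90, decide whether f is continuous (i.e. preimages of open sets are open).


f IS continuous.

Compute f^{-1}(U) for each U ∈ τ_Y:
  U = ∅: f^{-1}(U) = ∅ ∈ τ_X ✓.
  U = {p89}: f^{-1}(U) = ∅ ∈ τ_X ✓.
  U = {p90}: f^{-1}(U) = {21, 22, 23, 24} ∈ τ_X ✓.
  U = {p89, p90}: f^{-1}(U) = {21, 22, 23, 24} ∈ τ_X ✓.
Every preimage lies in τ_X, so f IS continuous.


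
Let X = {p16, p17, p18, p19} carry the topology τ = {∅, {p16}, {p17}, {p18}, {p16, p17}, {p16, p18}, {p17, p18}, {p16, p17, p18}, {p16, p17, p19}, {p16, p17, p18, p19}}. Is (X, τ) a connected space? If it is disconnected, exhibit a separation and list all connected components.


(X, τ) is disconnected; components = [{p18}, {p16, p17, p19}].

Find clopen sets (U ∈ τ with X ∖ U ∈ τ):
  U = ∅, X ∖ U = {p16, p17, p18, p19} — both open, so U is clopen.
  U = {p18}, X ∖ U = {p16, p17, p19} — both open, so U is clopen.
  U = {p16, p17, p19}, X ∖ U = {p18} — both open, so U is clopen.
  U = {p16, p17, p18, p19}, X ∖ U = ∅ — both open, so U is clopen.
Nontrivial clopen(s) exist: e.g. {p18}. So (X, τ) is disconnected.
Compute connected components by grouping points that agree on all clopens:
  component: {p18}
  component: {p16, p17, p19}


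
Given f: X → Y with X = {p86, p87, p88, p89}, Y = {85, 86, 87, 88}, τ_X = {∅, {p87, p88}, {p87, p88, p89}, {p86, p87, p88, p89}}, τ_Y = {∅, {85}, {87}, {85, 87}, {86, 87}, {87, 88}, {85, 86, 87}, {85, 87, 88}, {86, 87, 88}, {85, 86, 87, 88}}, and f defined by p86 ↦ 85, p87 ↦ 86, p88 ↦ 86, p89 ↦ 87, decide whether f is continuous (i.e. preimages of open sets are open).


f is NOT continuous.

Compute f^{-1}(U) for each U ∈ τ_Y:
  U = ∅: f^{-1}(U) = ∅ ∈ τ_X ✓.
  U = {85}: f^{-1}(U) = {p86} ∉ τ_X ✗.
  U = {87}: f^{-1}(U) = {p89} ∉ τ_X ✗.
  U = {85, 87}: f^{-1}(U) = {p86, p89} ∉ τ_X ✗.
  U = {86, 87}: f^{-1}(U) = {p87, p88, p89} ∈ τ_X ✓.
  U = {87, 88}: f^{-1}(U) = {p89} ∉ τ_X ✗.
  U = {85, 86, 87}: f^{-1}(U) = {p86, p87, p88, p89} ∈ τ_X ✓.
  U = {85, 87, 88}: f^{-1}(U) = {p86, p89} ∉ τ_X ✗.
  U = {86, 87, 88}: f^{-1}(U) = {p87, p88, p89} ∈ τ_X ✓.
  U = {85, 86, 87, 88}: f^{-1}(U) = {p86, p87, p88, p89} ∈ τ_X ✓.
Found U = {85} with f^{-1}(U) = {p86} not in τ_X. Therefore f is NOT continuous.


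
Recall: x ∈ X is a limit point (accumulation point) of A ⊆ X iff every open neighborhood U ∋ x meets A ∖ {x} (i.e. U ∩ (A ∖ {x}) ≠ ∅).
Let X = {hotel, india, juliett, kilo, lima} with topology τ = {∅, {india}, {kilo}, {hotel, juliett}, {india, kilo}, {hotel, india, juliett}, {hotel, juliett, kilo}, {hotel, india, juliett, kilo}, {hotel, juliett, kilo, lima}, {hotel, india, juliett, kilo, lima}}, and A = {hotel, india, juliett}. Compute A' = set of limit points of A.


A' = {hotel, juliett, lima}

For each x ∈ X, list the open sets U ∈ τ with x ∈ U, then check whether U ∩ (A ∖ {x}) ≠ ∅ for every such U.
  x = hotel: opens ∋ x are {hotel, juliett}, {hotel, india, juliett}, {hotel, juliett, kilo}, {hotel, india, juliett, kilo}, {hotel, juliett, kilo, lima}, {hotel, india, juliett, kilo, lima}; each meets A ∖ {hotel}, so x IS a limit point.
  x = india: open {india} ∋ x has {india} ∩ (A ∖ {india}) = ∅, so x is NOT a limit point.
  x = juliett: opens ∋ x are {hotel, juliett}, {hotel, india, juliett}, {hotel, juliett, kilo}, {hotel, india, juliett, kilo}, {hotel, juliett, kilo, lima}, {hotel, india, juliett, kilo, lima}; each meets A ∖ {juliett}, so x IS a limit point.
  x = kilo: open {kilo} ∋ x has {kilo} ∩ (A ∖ {kilo}) = ∅, so x is NOT a limit point.
  x = lima: opens ∋ x are {hotel, juliett, kilo, lima}, {hotel, india, juliett, kilo, lima}; each meets A ∖ {lima}, so x IS a limit point.
Collecting: A' = {hotel, juliett, lima}.


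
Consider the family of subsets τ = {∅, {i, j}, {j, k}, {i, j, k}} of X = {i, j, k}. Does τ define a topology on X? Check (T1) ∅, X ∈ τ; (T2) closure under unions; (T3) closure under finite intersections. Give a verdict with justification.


τ is NOT a topology on X.

Axiom (T1): ∅ ∈ τ? Yes; X ∈ τ? Yes.
Axiom (T2/T3): check pairwise unions and intersections of members of τ.
Counterexample for (T3): {i, j} ∩ {j, k} = {j} ∉ τ. Therefore τ is NOT a topology.


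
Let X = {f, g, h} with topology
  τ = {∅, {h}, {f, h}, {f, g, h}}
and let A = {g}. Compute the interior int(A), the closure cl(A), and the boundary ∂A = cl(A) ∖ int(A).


int(A) = ∅, cl(A) = {g}, ∂A = {g}.

Closed sets in (X, τ) are complements of opens:
  closed(X, τ) = {∅, {g}, {f, g}, {f, g, h}}.
int(A) = ⋃ {U ∈ τ : U ⊆ A}. Opens contained in A: ∅.
Taking the union of these: int(A) = ∅.
cl(A) = ⋂ {C closed : A ⊆ C}. Closed sets containing A: {g}, {f, g}, {f, g, h}.
Intersecting these: cl(A) = {g}.
∂A = cl(A) ∖ int(A) = {g} ∖ ∅ = {g}.


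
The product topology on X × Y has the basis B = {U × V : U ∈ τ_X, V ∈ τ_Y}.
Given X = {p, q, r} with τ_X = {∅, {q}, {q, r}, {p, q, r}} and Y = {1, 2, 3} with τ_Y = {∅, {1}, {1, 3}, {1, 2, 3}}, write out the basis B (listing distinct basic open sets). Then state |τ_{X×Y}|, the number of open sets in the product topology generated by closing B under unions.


Basis B = {∅ × ∅, {q} × {1}, {q} × {1, 3}, {q, r} × {1}, {p, q, r} × {1}, {q} × {1, 2, 3}, {q, r} × {1, 3}, {p, q, r} × {1, 3}, {q, r} × {1, 2, 3}, {p, q, r} × {1, 2, 3}}; |τ_{X×Y}| = 20.

Enumerate products U × V with U ∈ τ_X, V ∈ τ_Y (deduplicated):
  ∅ × ∅ = {} (∅)
  {q} × {1} = {(q,1)}
  {q} × {1, 3} = {(q,1), (q,3)}
  {q, r} × {1} = {(q,1), (r,1)}
  {p, q, r} × {1} = {(p,1), (q,1), (r,1)}
  {q} × {1, 2, 3} = {(q,1), (q,2), (q,3)}
  {q, r} × {1, 3} = {(q,1), (q,3), (r,1), (r,3)}
  {p, q, r} × {1, 3} = {(p,1), (p,3), (q,1), (q,3), (r,1), (r,3)}
  {q, r} × {1, 2, 3} = {(q,1), (q,2), (q,3), (r,1), (r,2), (r,3)}
  {p, q, r} × {1, 2, 3} = {(p,1), (p,2), (p,3), (q,1), (q,2), (q,3), (r,1), (r,2), (r,3)}
These 10 distinct sets form the basis B.
Close under arbitrary unions to get τ_{X×Y}; counting gives |τ_{X×Y}| = 20.


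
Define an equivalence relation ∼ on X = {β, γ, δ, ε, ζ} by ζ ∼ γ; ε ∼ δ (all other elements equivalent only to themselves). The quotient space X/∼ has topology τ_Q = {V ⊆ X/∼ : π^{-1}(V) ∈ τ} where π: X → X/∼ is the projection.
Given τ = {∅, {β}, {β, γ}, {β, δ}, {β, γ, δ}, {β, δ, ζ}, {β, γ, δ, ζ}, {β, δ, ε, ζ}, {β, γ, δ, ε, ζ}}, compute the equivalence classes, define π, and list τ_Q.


X/∼ = {[β], [γ=ζ], [δ=ε]}; |τ_Q| = 3.

Equivalence classes: [β], [γ=ζ], [δ=ε].
Quotient map π: X → X/∼ sends β ↦ [β], γ ↦ [γ=ζ], δ ↦ [δ=ε], ε ↦ [δ=ε], ζ ↦ [γ=ζ].
For each subset V ⊆ X/∼, compute π^{-1}(V) ⊆ X and check whether π^{-1}(V) ∈ τ. V is open in τ_Q iff π^{-1}(V) ∈ τ.
  V = {}: π^{-1}(V) = ∅ ∈ τ ✓.
  V = {[β]}: π^{-1}(V) = {β} ∈ τ ✓.
  V = {[γ=ζ]}: π^{-1}(V) = {γ, ζ} ∉ τ ✗.
  V = {[β], [γ=ζ]}: π^{-1}(V) = {β, γ, ζ} ∉ τ ✗.
  V = {[δ=ε]}: π^{-1}(V) = {δ, ε} ∉ τ ✗.
  V = {[β], [δ=ε]}: π^{-1}(V) = {β, δ, ε} ∉ τ ✗.
  V = {[γ=ζ], [δ=ε]}: π^{-1}(V) = {γ, δ, ε, ζ} ∉ τ ✗.
  V = {[β], [γ=ζ], [δ=ε]}: π^{-1}(V) = {β, γ, δ, ε, ζ} ∈ τ ✓.
Open sets in the quotient: τ_Q = {{}, {[β]}, {[β], [γ=ζ], [δ=ε]}} (3 elements).


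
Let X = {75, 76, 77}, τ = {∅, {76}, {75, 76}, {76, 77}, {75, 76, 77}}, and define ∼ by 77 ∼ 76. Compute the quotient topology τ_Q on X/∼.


X/∼ = {[75], [76=77]}; |τ_Q| = 3.

Equivalence classes: [75], [76=77].
Quotient map π: X → X/∼ sends 75 ↦ [75], 76 ↦ [76=77], 77 ↦ [76=77].
For each subset V ⊆ X/∼, compute π^{-1}(V) ⊆ X and check whether π^{-1}(V) ∈ τ. V is open in τ_Q iff π^{-1}(V) ∈ τ.
  V = {}: π^{-1}(V) = ∅ ∈ τ ✓.
  V = {[75]}: π^{-1}(V) = {75} ∉ τ ✗.
  V = {[76=77]}: π^{-1}(V) = {76, 77} ∈ τ ✓.
  V = {[75], [76=77]}: π^{-1}(V) = {75, 76, 77} ∈ τ ✓.
Open sets in the quotient: τ_Q = {{}, {[76=77]}, {[75], [76=77]}} (3 elements).


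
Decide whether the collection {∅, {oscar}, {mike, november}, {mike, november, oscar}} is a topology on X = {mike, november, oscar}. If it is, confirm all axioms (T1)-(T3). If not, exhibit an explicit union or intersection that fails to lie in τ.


τ IS a topology on X.

Axiom (T1): ∅ ∈ τ? Yes; X ∈ τ? Yes.
Axiom (T2/T3): check pairwise unions and intersections of members of τ.
All pairwise intersections and unions checked — each lies in τ. Therefore τ satisfies (T1), (T2), (T3): it IS a topology on X.


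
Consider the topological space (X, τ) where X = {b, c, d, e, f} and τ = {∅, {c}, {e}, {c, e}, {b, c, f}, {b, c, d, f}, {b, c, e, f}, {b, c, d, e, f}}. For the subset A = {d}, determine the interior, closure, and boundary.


int(A) = ∅, cl(A) = {d}, ∂A = {d}.

Closed sets in (X, τ) are complements of opens:
  closed(X, τ) = {∅, {d}, {e}, {d, e}, {b, d, f}, {b, c, d, f}, {b, d, e, f}, {b, c, d, e, f}}.
int(A) = ⋃ {U ∈ τ : U ⊆ A}. Opens contained in A: ∅.
Taking the union of these: int(A) = ∅.
cl(A) = ⋂ {C closed : A ⊆ C}. Closed sets containing A: {d}, {d, e}, {b, d, f}, {b, c, d, f}, {b, d, e, f}, {b, c, d, e, f}.
Intersecting these: cl(A) = {d}.
∂A = cl(A) ∖ int(A) = {d} ∖ ∅ = {d}.


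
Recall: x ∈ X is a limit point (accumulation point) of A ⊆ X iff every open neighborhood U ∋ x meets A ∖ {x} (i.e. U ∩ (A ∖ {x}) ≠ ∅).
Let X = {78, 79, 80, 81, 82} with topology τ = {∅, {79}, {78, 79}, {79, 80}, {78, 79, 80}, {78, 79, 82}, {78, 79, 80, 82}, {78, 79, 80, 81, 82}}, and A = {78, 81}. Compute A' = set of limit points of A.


A' = {81, 82}

For each x ∈ X, list the open sets U ∈ τ with x ∈ U, then check whether U ∩ (A ∖ {x}) ≠ ∅ for every such U.
  x = 78: open {78, 79} ∋ x has {78, 79} ∩ (A ∖ {78}) = ∅, so x is NOT a limit point.
  x = 79: open {79} ∋ x has {79} ∩ (A ∖ {79}) = ∅, so x is NOT a limit point.
  x = 80: open {79, 80} ∋ x has {79, 80} ∩ (A ∖ {80}) = ∅, so x is NOT a limit point.
  x = 81: opens ∋ x are {78, 79, 80, 81, 82}; each meets A ∖ {81}, so x IS a limit point.
  x = 82: opens ∋ x are {78, 79, 82}, {78, 79, 80, 82}, {78, 79, 80, 81, 82}; each meets A ∖ {82}, so x IS a limit point.
Collecting: A' = {81, 82}.


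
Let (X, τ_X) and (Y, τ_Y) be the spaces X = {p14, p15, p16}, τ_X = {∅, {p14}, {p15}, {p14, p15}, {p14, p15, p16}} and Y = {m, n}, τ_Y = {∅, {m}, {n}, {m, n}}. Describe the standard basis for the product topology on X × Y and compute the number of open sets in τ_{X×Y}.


Basis B = {∅ × ∅, {p14} × {m}, {p14} × {n}, {p15} × {m}, {p15} × {n}, {p14} × {m, n}, {p14, p15} × {m}, {p14, p15} × {n}, {p15} × {m, n}, {p14, p15, p16} × {m}, {p14, p15, p16} × {n}, {p14, p15} × {m, n}, {p14, p15, p16} × {m, n}}; |τ_{X×Y}| = 25.

Enumerate products U × V with U ∈ τ_X, V ∈ τ_Y (deduplicated):
  ∅ × ∅ = {} (∅)
  {p14} × {m} = {(p14,m)}
  {p14} × {n} = {(p14,n)}
  {p15} × {m} = {(p15,m)}
  {p15} × {n} = {(p15,n)}
  {p14} × {m, n} = {(p14,m), (p14,n)}
  {p14, p15} × {m} = {(p14,m), (p15,m)}
  {p14, p15} × {n} = {(p14,n), (p15,n)}
  {p15} × {m, n} = {(p15,m), (p15,n)}
  {p14, p15, p16} × {m} = {(p14,m), (p15,m), (p16,m)}
  {p14, p15, p16} × {n} = {(p14,n), (p15,n), (p16,n)}
  {p14, p15} × {m, n} = {(p14,m), (p14,n), (p15,m), (p15,n)}
  {p14, p15, p16} × {m, n} = {(p14,m), (p14,n), (p15,m), (p15,n), (p16,m), (p16,n)}
These 13 distinct sets form the basis B.
Close under arbitrary unions to get τ_{X×Y}; counting gives |τ_{X×Y}| = 25.


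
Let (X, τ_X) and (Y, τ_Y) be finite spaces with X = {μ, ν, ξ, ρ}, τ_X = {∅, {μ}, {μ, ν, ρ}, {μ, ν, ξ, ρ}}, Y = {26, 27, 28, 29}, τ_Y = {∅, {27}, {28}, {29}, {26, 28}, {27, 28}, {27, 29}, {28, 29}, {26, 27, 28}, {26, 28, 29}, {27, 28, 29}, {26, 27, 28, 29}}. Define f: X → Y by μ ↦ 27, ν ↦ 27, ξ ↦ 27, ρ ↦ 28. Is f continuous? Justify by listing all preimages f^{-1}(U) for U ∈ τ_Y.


f is NOT continuous.

Compute f^{-1}(U) for each U ∈ τ_Y:
  U = ∅: f^{-1}(U) = ∅ ∈ τ_X ✓.
  U = {27}: f^{-1}(U) = {μ, ν, ξ} ∉ τ_X ✗.
  U = {28}: f^{-1}(U) = {ρ} ∉ τ_X ✗.
  U = {29}: f^{-1}(U) = ∅ ∈ τ_X ✓.
  U = {26, 28}: f^{-1}(U) = {ρ} ∉ τ_X ✗.
  U = {27, 28}: f^{-1}(U) = {μ, ν, ξ, ρ} ∈ τ_X ✓.
  U = {27, 29}: f^{-1}(U) = {μ, ν, ξ} ∉ τ_X ✗.
  U = {28, 29}: f^{-1}(U) = {ρ} ∉ τ_X ✗.
  U = {26, 27, 28}: f^{-1}(U) = {μ, ν, ξ, ρ} ∈ τ_X ✓.
  U = {26, 28, 29}: f^{-1}(U) = {ρ} ∉ τ_X ✗.
  U = {27, 28, 29}: f^{-1}(U) = {μ, ν, ξ, ρ} ∈ τ_X ✓.
  U = {26, 27, 28, 29}: f^{-1}(U) = {μ, ν, ξ, ρ} ∈ τ_X ✓.
Found U = {27} with f^{-1}(U) = {μ, ν, ξ} not in τ_X. Therefore f is NOT continuous.


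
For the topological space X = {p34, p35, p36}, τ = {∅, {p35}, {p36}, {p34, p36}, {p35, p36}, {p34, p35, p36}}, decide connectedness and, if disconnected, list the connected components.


(X, τ) is disconnected; components = [{p35}, {p34, p36}].

Find clopen sets (U ∈ τ with X ∖ U ∈ τ):
  U = ∅, X ∖ U = {p34, p35, p36} — both open, so U is clopen.
  U = {p35}, X ∖ U = {p34, p36} — both open, so U is clopen.
  U = {p34, p36}, X ∖ U = {p35} — both open, so U is clopen.
  U = {p34, p35, p36}, X ∖ U = ∅ — both open, so U is clopen.
Nontrivial clopen(s) exist: e.g. {p35}. So (X, τ) is disconnected.
Compute connected components by grouping points that agree on all clopens:
  component: {p35}
  component: {p34, p36}


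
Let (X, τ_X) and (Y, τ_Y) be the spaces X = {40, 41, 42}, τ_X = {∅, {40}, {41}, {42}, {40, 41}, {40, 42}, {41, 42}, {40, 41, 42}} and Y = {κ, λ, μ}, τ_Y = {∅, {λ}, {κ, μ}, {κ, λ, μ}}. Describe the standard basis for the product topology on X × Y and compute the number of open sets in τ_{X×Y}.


Basis B = {∅ × ∅, {40} × {λ}, {41} × {λ}, {42} × {λ}, {40} × {κ, μ}, {40, 41} × {λ}, {40, 42} × {λ}, {41} × {κ, μ}, {41, 42} × {λ}, {42} × {κ, μ}, {40} × {κ, λ, μ}, {40, 41, 42} × {λ}, {41} × {κ, λ, μ}, {42} × {κ, λ, μ}, {40, 41} × {κ, μ}, {40, 42} × {κ, μ}, {41, 42} × {κ, μ}, {40, 41} × {κ, λ, μ}, {40, 42} × {κ, λ, μ}, {40, 41, 42} × {κ, μ}, {41, 42} × {κ, λ, μ}, {40, 41, 42} × {κ, λ, μ}}; |τ_{X×Y}| = 64.

Enumerate products U × V with U ∈ τ_X, V ∈ τ_Y (deduplicated):
  ∅ × ∅ = {} (∅)
  {40} × {λ} = {(40,λ)}
  {41} × {λ} = {(41,λ)}
  {42} × {λ} = {(42,λ)}
  {40} × {κ, μ} = {(40,κ), (40,μ)}
  {40, 41} × {λ} = {(40,λ), (41,λ)}
  {40, 42} × {λ} = {(40,λ), (42,λ)}
  {41} × {κ, μ} = {(41,κ), (41,μ)}
  {41, 42} × {λ} = {(41,λ), (42,λ)}
  {42} × {κ, μ} = {(42,κ), (42,μ)}
  {40} × {κ, λ, μ} = {(40,κ), (40,λ), (40,μ)}
  {40, 41, 42} × {λ} = {(40,λ), (41,λ), (42,λ)}
  {41} × {κ, λ, μ} = {(41,κ), (41,λ), (41,μ)}
  {42} × {κ, λ, μ} = {(42,κ), (42,λ), (42,μ)}
  {40, 41} × {κ, μ} = {(40,κ), (40,μ), (41,κ), (41,μ)}
  {40, 42} × {κ, μ} = {(40,κ), (40,μ), (42,κ), (42,μ)}
  {41, 42} × {κ, μ} = {(41,κ), (41,μ), (42,κ), (42,μ)}
  {40, 41} × {κ, λ, μ} = {(40,κ), (40,λ), (40,μ), (41,κ), (41,λ), (41,μ)}
  {40, 42} × {κ, λ, μ} = {(40,κ), (40,λ), (40,μ), (42,κ), (42,λ), (42,μ)}
  {40, 41, 42} × {κ, μ} = {(40,κ), (40,μ), (41,κ), (41,μ), (42,κ), (42,μ)}
  {41, 42} × {κ, λ, μ} = {(41,κ), (41,λ), (41,μ), (42,κ), (42,λ), (42,μ)}
  {40, 41, 42} × {κ, λ, μ} = {(40,κ), (40,λ), (40,μ), (41,κ), (41,λ), (41,μ), (42,κ), (42,λ), (42,μ)}
These 22 distinct sets form the basis B.
Close under arbitrary unions to get τ_{X×Y}; counting gives |τ_{X×Y}| = 64.


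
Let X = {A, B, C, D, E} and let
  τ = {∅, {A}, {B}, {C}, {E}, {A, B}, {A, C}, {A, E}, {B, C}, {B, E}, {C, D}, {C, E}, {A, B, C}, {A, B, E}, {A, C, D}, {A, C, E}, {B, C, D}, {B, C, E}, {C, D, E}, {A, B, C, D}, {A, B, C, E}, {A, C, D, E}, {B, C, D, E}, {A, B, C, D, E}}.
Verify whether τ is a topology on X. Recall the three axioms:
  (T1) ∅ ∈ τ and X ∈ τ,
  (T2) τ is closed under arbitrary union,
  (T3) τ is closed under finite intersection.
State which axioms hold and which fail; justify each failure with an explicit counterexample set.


τ IS a topology on X.

Axiom (T1): ∅ ∈ τ? Yes; X ∈ τ? Yes.
Axiom (T2/T3): check pairwise unions and intersections of members of τ.
All pairwise intersections and unions checked — each lies in τ. Therefore τ satisfies (T1), (T2), (T3): it IS a topology on X.


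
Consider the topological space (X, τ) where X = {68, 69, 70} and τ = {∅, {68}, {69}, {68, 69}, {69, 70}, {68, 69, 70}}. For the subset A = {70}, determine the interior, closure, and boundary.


int(A) = ∅, cl(A) = {70}, ∂A = {70}.

Closed sets in (X, τ) are complements of opens:
  closed(X, τ) = {∅, {68}, {70}, {68, 70}, {69, 70}, {68, 69, 70}}.
int(A) = ⋃ {U ∈ τ : U ⊆ A}. Opens contained in A: ∅.
Taking the union of these: int(A) = ∅.
cl(A) = ⋂ {C closed : A ⊆ C}. Closed sets containing A: {70}, {68, 70}, {69, 70}, {68, 69, 70}.
Intersecting these: cl(A) = {70}.
∂A = cl(A) ∖ int(A) = {70} ∖ ∅ = {70}.


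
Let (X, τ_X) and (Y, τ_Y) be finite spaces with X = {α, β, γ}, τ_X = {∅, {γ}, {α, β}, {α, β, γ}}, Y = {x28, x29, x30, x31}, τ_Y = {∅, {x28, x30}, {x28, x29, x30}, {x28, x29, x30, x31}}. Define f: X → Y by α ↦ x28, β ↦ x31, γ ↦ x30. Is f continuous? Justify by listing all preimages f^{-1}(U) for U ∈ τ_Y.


f is NOT continuous.

Compute f^{-1}(U) for each U ∈ τ_Y:
  U = ∅: f^{-1}(U) = ∅ ∈ τ_X ✓.
  U = {x28, x30}: f^{-1}(U) = {α, γ} ∉ τ_X ✗.
  U = {x28, x29, x30}: f^{-1}(U) = {α, γ} ∉ τ_X ✗.
  U = {x28, x29, x30, x31}: f^{-1}(U) = {α, β, γ} ∈ τ_X ✓.
Found U = {x28, x30} with f^{-1}(U) = {α, γ} not in τ_X. Therefore f is NOT continuous.
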